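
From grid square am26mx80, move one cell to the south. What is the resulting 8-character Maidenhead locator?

Latitude extended square 0; −1 → -1, wraps to 9, carry into subsquare.
Latitude subsquare x = 23; −1 → 22 = w.
The longitude characters are unchanged.

AM26mw89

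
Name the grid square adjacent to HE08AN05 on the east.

HE08an15

Longitude extended square 0; +1 → 1.
The latitude characters are unchanged.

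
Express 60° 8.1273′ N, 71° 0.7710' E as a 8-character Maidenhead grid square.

MP50md12

Shift to the Maidenhead origin (180°W, 90°S): lon 251.01285, lat 150.13546.
Field (20°×10°, letters A–R): lon ⌊251.01285/20⌋ = 12 → M; lat ⌊150.13546/10⌋ = 15 → P.
Square (2°×1°, digits 0–9): lon ⌊11.01285/2⌋ = 5; lat ⌊0.13546/1⌋ = 0.
Subsquare (5′×2.5′, letters a–x): lon ⌊1.01285/0.0833333⌋ = 12 → m; lat ⌊0.13546/0.0416667⌋ = 3 → d.
Extended square (30″×15″, digits 0–9): lon ⌊0.01285/0.00833333⌋ = 1; lat ⌊0.01046/0.00416667⌋ = 2.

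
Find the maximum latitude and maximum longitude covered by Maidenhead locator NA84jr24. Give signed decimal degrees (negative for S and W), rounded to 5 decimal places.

-85.27083, 96.77500

Field N=13, A=0: +13·20° lon, +0·10° lat → SW at lon 80°, lat -90°.
Square 8, 4: +8·2° lon, +4·1° lat → SW at lon 96°, lat -86°.
Subsquare j=9, r=17: +9·0.0833333° lon, +17·0.0416667° lat → SW at lon 96.75°, lat -85.2917°.
Extended square 2, 4: +2·0.00833333° lon, +4·0.00416667° lat → SW at lon 96.7667°, lat -85.275°.
Cell spans 0.00833333° lon × 0.00416667° lat. NE corner is SW corner plus one full cell.
latitude -85.27083, longitude 96.77500.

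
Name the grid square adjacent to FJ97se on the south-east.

FJ97td

Longitude subsquare s = 18; +1 → 19 = t.
Latitude subsquare e = 4; −1 → 3 = d.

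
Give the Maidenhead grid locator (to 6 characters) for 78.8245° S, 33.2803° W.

Add 180° to longitude and 90° to latitude: 146.7197, 11.1755.
Field (20°×10°, letters A–R): 146.7197/20 → 7 → H, 11.1755/10 → 1 → B; chars HB.
Square (2°×1°, digits 0–9): 6.7197/2 → 3, 1.1755/1 → 1; chars 31.
Subsquare (5′×2.5′, letters a–x): 0.7197/0.0833333 → 8 → i, 0.1755/0.0416667 → 4 → e; chars ie.

HB31ie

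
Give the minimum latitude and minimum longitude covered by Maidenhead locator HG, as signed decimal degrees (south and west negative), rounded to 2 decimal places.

Field H=7, G=6: +7·20° lon, +6·10° lat → SW at lon -40°, lat -30°.
latitude -30.00, longitude -40.00.

-30.00, -40.00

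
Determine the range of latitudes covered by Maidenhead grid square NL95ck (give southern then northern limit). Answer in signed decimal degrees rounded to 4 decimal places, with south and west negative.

Field N=13, L=11: +13·20° lon, +11·10° lat → SW at lon 80°, lat 20°.
Square 9, 5: +9·2° lon, +5·1° lat → SW at lon 98°, lat 25°.
Subsquare c=2, k=10: +2·0.0833333° lon, +10·0.0416667° lat → SW at lon 98.1667°, lat 25.4167°.
Cell spans 0.0833333° lon × 0.0416667° lat.
south 25.4167, north 25.4583.

25.4167, 25.4583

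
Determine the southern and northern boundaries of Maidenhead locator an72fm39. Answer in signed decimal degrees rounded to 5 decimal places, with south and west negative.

Field A=0, N=13: +0·20° lon, +13·10° lat → SW at lon -180°, lat 40°.
Square 7, 2: +7·2° lon, +2·1° lat → SW at lon -166°, lat 42°.
Subsquare f=5, m=12: +5·0.0833333° lon, +12·0.0416667° lat → SW at lon -165.583°, lat 42.5°.
Extended square 3, 9: +3·0.00833333° lon, +9·0.00416667° lat → SW at lon -165.558°, lat 42.5375°.
Cell spans 0.00833333° lon × 0.00416667° lat.
south 42.53750, north 42.54167.

42.53750, 42.54167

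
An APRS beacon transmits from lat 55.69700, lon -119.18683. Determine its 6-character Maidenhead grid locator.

Add 180° to longitude and 90° to latitude: 60.8132, 145.6970.
Field: 60.8132/20 → 3 → D, 145.6970/10 → 14 → O; chars DO.
Square: 0.8132/2 → 0, 5.6970/1 → 5; chars 05.
Subsquare: 0.8132/0.0833333 → 9 → j, 0.6970/0.0416667 → 16 → q; chars jq.

DO05jq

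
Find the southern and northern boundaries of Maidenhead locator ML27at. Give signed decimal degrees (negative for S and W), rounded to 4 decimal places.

27.7917, 27.8333

Field M=12, L=11: +12·20° lon, +11·10° lat → SW at lon 60°, lat 20°.
Square 2, 7: +2·2° lon, +7·1° lat → SW at lon 64°, lat 27°.
Subsquare a=0, t=19: +0·0.0833333° lon, +19·0.0416667° lat → SW at lon 64°, lat 27.7917°.
Cell spans 0.0833333° lon × 0.0416667° lat.
south 27.7917, north 27.8333.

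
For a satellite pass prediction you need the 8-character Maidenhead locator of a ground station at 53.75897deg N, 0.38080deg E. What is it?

Shift to the Maidenhead origin (180°W, 90°S): lon 180.38080, lat 143.75897.
Field: lon ⌊180.38080/20⌋ = 9 → J; lat ⌊143.75897/10⌋ = 14 → O.
Square: lon ⌊0.38080/2⌋ = 0; lat ⌊3.75897/1⌋ = 3.
Subsquare: lon ⌊0.38080/0.0833333⌋ = 4 → e; lat ⌊0.75897/0.0416667⌋ = 18 → s.
Extended square: lon ⌊0.04747/0.00833333⌋ = 5; lat ⌊0.00897/0.00416667⌋ = 2.

JO03es52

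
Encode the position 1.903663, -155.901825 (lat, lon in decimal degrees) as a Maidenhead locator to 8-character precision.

BJ21bv16

Add 180° to longitude and 90° to latitude: 24.09817, 91.90366.
Field: lon ⌊24.09817/20⌋ = 1 → B; lat ⌊91.90366/10⌋ = 9 → J.
Square: lon ⌊4.09817/2⌋ = 2; lat ⌊1.90366/1⌋ = 1.
Subsquare: lon ⌊0.09817/0.0833333⌋ = 1 → b; lat ⌊0.90366/0.0416667⌋ = 21 → v.
Extended square: lon ⌊0.01484/0.00833333⌋ = 1; lat ⌊0.02866/0.00416667⌋ = 6.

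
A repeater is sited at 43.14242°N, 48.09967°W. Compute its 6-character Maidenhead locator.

GN53wd

Offset from 180°W / 90°S: lon 131.9003°, lat 133.1424°.
Field: 131.9003/20 → 6 → G, 133.1424/10 → 13 → N; chars GN.
Square: 11.9003/2 → 5, 3.1424/1 → 3; chars 53.
Subsquare: 1.9003/0.0833333 → 22 → w, 0.1424/0.0416667 → 3 → d; chars wd.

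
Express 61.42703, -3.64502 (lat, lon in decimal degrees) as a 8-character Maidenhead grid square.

IP81ek22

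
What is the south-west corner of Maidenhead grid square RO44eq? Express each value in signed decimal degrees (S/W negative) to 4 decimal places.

Field R=17, O=14: +17·20° lon, +14·10° lat → SW at lon 160°, lat 50°.
Square 4, 4: +4·2° lon, +4·1° lat → SW at lon 168°, lat 54°.
Subsquare e=4, q=16: +4·0.0833333° lon, +16·0.0416667° lat → SW at lon 168.333°, lat 54.6667°.
latitude 54.6667, longitude 168.3333.

54.6667, 168.3333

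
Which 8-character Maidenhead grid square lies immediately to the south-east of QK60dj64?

Longitude extended square 6; +1 → 7.
Latitude extended square 4; −1 → 3.

QK60dj73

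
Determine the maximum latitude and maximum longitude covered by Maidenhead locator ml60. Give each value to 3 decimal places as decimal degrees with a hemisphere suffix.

Field M=12, L=11: +12·20° lon, +11·10° lat → SW at lon 60°, lat 20°.
Square 6, 0: +6·2° lon, +0·1° lat → SW at lon 72°, lat 20°.
Cell spans 2° lon × 1° lat. NE corner is SW corner plus one full cell.
latitude 21.000° N, longitude 74.000° E.

21.000° N, 74.000° E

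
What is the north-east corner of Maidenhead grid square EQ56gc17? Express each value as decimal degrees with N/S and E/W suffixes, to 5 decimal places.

76.11667° N, 89.48333° W

Field E=4, Q=16: +4·20° lon, +16·10° lat → SW at lon -100°, lat 70°.
Square 5, 6: +5·2° lon, +6·1° lat → SW at lon -90°, lat 76°.
Subsquare g=6, c=2: +6·0.0833333° lon, +2·0.0416667° lat → SW at lon -89.5°, lat 76.0833°.
Extended square 1, 7: +1·0.00833333° lon, +7·0.00416667° lat → SW at lon -89.4917°, lat 76.1125°.
Cell spans 0.00833333° lon × 0.00416667° lat. NE corner is SW corner plus one full cell.
latitude 76.11667° N, longitude 89.48333° W.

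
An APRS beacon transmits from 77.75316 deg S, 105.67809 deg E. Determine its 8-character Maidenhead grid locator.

Offset from 180°W / 90°S: lon 285.67809°, lat 12.24684°.
Field (20°×10°, letters A–R): 285.67809/20 → 14 → O, 12.24684/10 → 1 → B; chars OB.
Square (2°×1°, digits 0–9): 5.67809/2 → 2, 2.24684/1 → 2; chars 22.
Subsquare (5′×2.5′, letters a–x): 1.67809/0.0833333 → 20 → u, 0.24684/0.0416667 → 5 → f; chars uf.
Extended square (30″×15″, digits 0–9): 0.01142/0.00833333 → 1, 0.03851/0.00416667 → 9; chars 19.

OB22uf19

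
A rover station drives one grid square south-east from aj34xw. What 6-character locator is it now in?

AJ44av

Longitude subsquare x = 23; +1 → 24, wraps to 0 = a, carry into square.
Longitude square 3; +1 → 4.
Latitude subsquare w = 22; −1 → 21 = v.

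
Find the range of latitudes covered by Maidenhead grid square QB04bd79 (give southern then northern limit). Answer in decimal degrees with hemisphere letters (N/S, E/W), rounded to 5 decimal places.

Field Q=16, B=1: +16·20° lon, +1·10° lat → SW at lon 140°, lat -80°.
Square 0, 4: +0·2° lon, +4·1° lat → SW at lon 140°, lat -76°.
Subsquare b=1, d=3: +1·0.0833333° lon, +3·0.0416667° lat → SW at lon 140.083°, lat -75.875°.
Extended square 7, 9: +7·0.00833333° lon, +9·0.00416667° lat → SW at lon 140.142°, lat -75.8375°.
Cell spans 0.00833333° lon × 0.00416667° lat.
south 75.83750° S, north 75.83333° S.

75.83750° S, 75.83333° S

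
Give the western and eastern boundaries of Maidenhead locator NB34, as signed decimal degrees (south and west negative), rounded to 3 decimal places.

86.000, 88.000

Field N=13, B=1: +13·20° lon, +1·10° lat → SW at lon 80°, lat -80°.
Square 3, 4: +3·2° lon, +4·1° lat → SW at lon 86°, lat -76°.
Cell spans 2° lon × 1° lat.
west 86.000, east 88.000.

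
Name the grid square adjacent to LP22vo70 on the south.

Latitude extended square 0; −1 → -1, wraps to 9, carry into subsquare.
Latitude subsquare o = 14; −1 → 13 = n.
The longitude characters are unchanged.

LP22vn79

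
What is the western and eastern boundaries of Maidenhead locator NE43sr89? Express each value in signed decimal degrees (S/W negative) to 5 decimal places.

89.56667, 89.57500

Field N=13, E=4: +13·20° lon, +4·10° lat → SW at lon 80°, lat -50°.
Square 4, 3: +4·2° lon, +3·1° lat → SW at lon 88°, lat -47°.
Subsquare s=18, r=17: +18·0.0833333° lon, +17·0.0416667° lat → SW at lon 89.5°, lat -46.2917°.
Extended square 8, 9: +8·0.00833333° lon, +9·0.00416667° lat → SW at lon 89.5667°, lat -46.2542°.
Cell spans 0.00833333° lon × 0.00416667° lat.
west 89.56667, east 89.57500.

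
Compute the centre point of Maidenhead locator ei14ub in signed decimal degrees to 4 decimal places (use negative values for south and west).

Field E=4, I=8: +4·20° lon, +8·10° lat → SW at lon -100°, lat -10°.
Square 1, 4: +1·2° lon, +4·1° lat → SW at lon -98°, lat -6°.
Subsquare u=20, b=1: +20·0.0833333° lon, +1·0.0416667° lat → SW at lon -96.3333°, lat -5.95833°.
Cell spans 0.0833333° lon × 0.0416667° lat. Centre is SW corner plus half of each.
latitude -5.9375, longitude -96.2917.

-5.9375, -96.2917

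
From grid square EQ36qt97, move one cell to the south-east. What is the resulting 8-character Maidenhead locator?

Longitude extended square 9; +1 → 10, wraps to 0, carry into subsquare.
Longitude subsquare q = 16; +1 → 17 = r.
Latitude extended square 7; −1 → 6.

EQ36rt06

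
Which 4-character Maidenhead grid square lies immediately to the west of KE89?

KE79

Longitude square 8; −1 → 7.
The latitude characters are unchanged.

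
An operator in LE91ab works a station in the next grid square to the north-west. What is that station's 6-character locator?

Longitude subsquare a = 0; −1 → -1, wraps to 23 = x, carry into square.
Longitude square 9; −1 → 8.
Latitude subsquare b = 1; +1 → 2 = c.

LE81xc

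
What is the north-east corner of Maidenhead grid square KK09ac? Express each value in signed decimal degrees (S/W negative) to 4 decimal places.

19.1250, 20.0833

Field K=10, K=10: +10·20° lon, +10·10° lat → SW at lon 20°, lat 10°.
Square 0, 9: +0·2° lon, +9·1° lat → SW at lon 20°, lat 19°.
Subsquare a=0, c=2: +0·0.0833333° lon, +2·0.0416667° lat → SW at lon 20°, lat 19.0833°.
Cell spans 0.0833333° lon × 0.0416667° lat. NE corner is SW corner plus one full cell.
latitude 19.1250, longitude 20.0833.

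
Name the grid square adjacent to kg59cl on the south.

KG59ck

Latitude subsquare l = 11; −1 → 10 = k.
The longitude characters are unchanged.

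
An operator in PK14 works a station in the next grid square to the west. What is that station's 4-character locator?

PK04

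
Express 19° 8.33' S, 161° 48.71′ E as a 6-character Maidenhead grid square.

RH00vu

Add 180° to longitude and 90° to latitude: 341.8118, 70.8612.
Field (20°×10°, letters A–R): lon ⌊341.8118/20⌋ = 17 → R; lat ⌊70.8612/10⌋ = 7 → H.
Square (2°×1°, digits 0–9): lon ⌊1.8118/2⌋ = 0; lat ⌊0.8612/1⌋ = 0.
Subsquare (5′×2.5′, letters a–x): lon ⌊1.8118/0.0833333⌋ = 21 → v; lat ⌊0.8612/0.0416667⌋ = 20 → u.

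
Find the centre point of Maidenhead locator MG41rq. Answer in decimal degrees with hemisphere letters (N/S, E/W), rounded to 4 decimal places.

28.3125° S, 69.4583° E

Field M=12, G=6: +12·20° lon, +6·10° lat → SW at lon 60°, lat -30°.
Square 4, 1: +4·2° lon, +1·1° lat → SW at lon 68°, lat -29°.
Subsquare r=17, q=16: +17·0.0833333° lon, +16·0.0416667° lat → SW at lon 69.4167°, lat -28.3333°.
Cell spans 0.0833333° lon × 0.0416667° lat. Centre is SW corner plus half of each.
latitude 28.3125° S, longitude 69.4583° E.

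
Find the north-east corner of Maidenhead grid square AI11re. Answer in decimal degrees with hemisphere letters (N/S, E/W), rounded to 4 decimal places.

8.7917° S, 176.5000° W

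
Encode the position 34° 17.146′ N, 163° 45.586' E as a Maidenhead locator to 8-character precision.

RM14vg18

Offset from 180°W / 90°S: lon 343.75977°, lat 124.28577°.
Field: lon ⌊343.75977/20⌋ = 17 → R; lat ⌊124.28577/10⌋ = 12 → M.
Square: lon ⌊3.75977/2⌋ = 1; lat ⌊4.28577/1⌋ = 4.
Subsquare: lon ⌊1.75977/0.0833333⌋ = 21 → v; lat ⌊0.28577/0.0416667⌋ = 6 → g.
Extended square: lon ⌊0.00977/0.00833333⌋ = 1; lat ⌊0.03577/0.00416667⌋ = 8.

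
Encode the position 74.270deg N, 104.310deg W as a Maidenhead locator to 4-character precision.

Offset from 180°W / 90°S: lon 75.69°, lat 164.27°.
Field (20°×10°, letters A–R): lon ⌊75.69/20⌋ = 3 → D; lat ⌊164.27/10⌋ = 16 → Q.
Square (2°×1°, digits 0–9): lon ⌊15.69/2⌋ = 7; lat ⌊4.27/1⌋ = 4.

DQ74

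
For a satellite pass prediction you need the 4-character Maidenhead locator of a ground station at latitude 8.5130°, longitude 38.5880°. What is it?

KJ98

Add 180° to longitude and 90° to latitude: 218.59, 98.51.
Field (20°×10°, letters A–R): lon ⌊218.59/20⌋ = 10 → K; lat ⌊98.51/10⌋ = 9 → J.
Square (2°×1°, digits 0–9): lon ⌊18.59/2⌋ = 9; lat ⌊8.51/1⌋ = 8.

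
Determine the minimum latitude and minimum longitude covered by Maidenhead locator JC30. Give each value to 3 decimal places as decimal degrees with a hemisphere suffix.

Field J=9, C=2: +9·20° lon, +2·10° lat → SW at lon 0°, lat -70°.
Square 3, 0: +3·2° lon, +0·1° lat → SW at lon 6°, lat -70°.
latitude 70.000° S, longitude 6.000° E.

70.000° S, 6.000° E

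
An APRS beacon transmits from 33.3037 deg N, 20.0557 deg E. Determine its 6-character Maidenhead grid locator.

Add 180° to longitude and 90° to latitude: 200.0557, 123.3037.
Field (20°×10°, letters A–R): lon ⌊200.0557/20⌋ = 10 → K; lat ⌊123.3037/10⌋ = 12 → M.
Square (2°×1°, digits 0–9): lon ⌊0.0557/2⌋ = 0; lat ⌊3.3037/1⌋ = 3.
Subsquare (5′×2.5′, letters a–x): lon ⌊0.0557/0.0833333⌋ = 0 → a; lat ⌊0.3037/0.0416667⌋ = 7 → h.

KM03ah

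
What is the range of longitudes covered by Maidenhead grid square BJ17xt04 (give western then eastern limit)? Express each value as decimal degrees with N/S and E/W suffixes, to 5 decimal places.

156.08333° W, 156.07500° W

Field B=1, J=9: +1·20° lon, +9·10° lat → SW at lon -160°, lat 0°.
Square 1, 7: +1·2° lon, +7·1° lat → SW at lon -158°, lat 7°.
Subsquare x=23, t=19: +23·0.0833333° lon, +19·0.0416667° lat → SW at lon -156.083°, lat 7.79167°.
Extended square 0, 4: +0·0.00833333° lon, +4·0.00416667° lat → SW at lon -156.083°, lat 7.80833°.
Cell spans 0.00833333° lon × 0.00416667° lat.
west 156.08333° W, east 156.07500° W.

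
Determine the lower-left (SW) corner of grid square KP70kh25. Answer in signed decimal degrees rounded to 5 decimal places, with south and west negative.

60.31250, 34.85000

Field K=10, P=15: +10·20° lon, +15·10° lat → SW at lon 20°, lat 60°.
Square 7, 0: +7·2° lon, +0·1° lat → SW at lon 34°, lat 60°.
Subsquare k=10, h=7: +10·0.0833333° lon, +7·0.0416667° lat → SW at lon 34.8333°, lat 60.2917°.
Extended square 2, 5: +2·0.00833333° lon, +5·0.00416667° lat → SW at lon 34.85°, lat 60.3125°.
latitude 60.31250, longitude 34.85000.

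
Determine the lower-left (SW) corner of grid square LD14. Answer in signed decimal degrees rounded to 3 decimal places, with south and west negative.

Field L=11, D=3: +11·20° lon, +3·10° lat → SW at lon 40°, lat -60°.
Square 1, 4: +1·2° lon, +4·1° lat → SW at lon 42°, lat -56°.
latitude -56.000, longitude 42.000.

-56.000, 42.000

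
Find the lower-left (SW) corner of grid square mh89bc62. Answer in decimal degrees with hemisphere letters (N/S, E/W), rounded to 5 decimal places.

Field M=12, H=7: +12·20° lon, +7·10° lat → SW at lon 60°, lat -20°.
Square 8, 9: +8·2° lon, +9·1° lat → SW at lon 76°, lat -11°.
Subsquare b=1, c=2: +1·0.0833333° lon, +2·0.0416667° lat → SW at lon 76.0833°, lat -10.9167°.
Extended square 6, 2: +6·0.00833333° lon, +2·0.00416667° lat → SW at lon 76.1333°, lat -10.9083°.
latitude 10.90833° S, longitude 76.13333° E.

10.90833° S, 76.13333° E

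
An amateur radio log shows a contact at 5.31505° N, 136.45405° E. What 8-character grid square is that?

PJ85fh45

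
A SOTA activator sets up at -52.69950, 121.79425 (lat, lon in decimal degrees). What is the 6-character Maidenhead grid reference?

Offset from 180°W / 90°S: lon 301.7943°, lat 37.3005°.
Field: 301.7943/20 → 15 → P, 37.3005/10 → 3 → D; chars PD.
Square: 1.7943/2 → 0, 7.3005/1 → 7; chars 07.
Subsquare: 1.7943/0.0833333 → 21 → v, 0.3005/0.0416667 → 7 → h; chars vh.

PD07vh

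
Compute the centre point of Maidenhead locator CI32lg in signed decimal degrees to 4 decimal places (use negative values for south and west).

-7.7292, -133.0417

Field C=2, I=8: +2·20° lon, +8·10° lat → SW at lon -140°, lat -10°.
Square 3, 2: +3·2° lon, +2·1° lat → SW at lon -134°, lat -8°.
Subsquare l=11, g=6: +11·0.0833333° lon, +6·0.0416667° lat → SW at lon -133.083°, lat -7.75°.
Cell spans 0.0833333° lon × 0.0416667° lat. Centre is SW corner plus half of each.
latitude -7.7292, longitude -133.0417.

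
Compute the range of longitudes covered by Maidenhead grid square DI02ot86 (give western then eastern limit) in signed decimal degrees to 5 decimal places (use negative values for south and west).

-118.76667, -118.75833

Field D=3, I=8: +3·20° lon, +8·10° lat → SW at lon -120°, lat -10°.
Square 0, 2: +0·2° lon, +2·1° lat → SW at lon -120°, lat -8°.
Subsquare o=14, t=19: +14·0.0833333° lon, +19·0.0416667° lat → SW at lon -118.833°, lat -7.20833°.
Extended square 8, 6: +8·0.00833333° lon, +6·0.00416667° lat → SW at lon -118.767°, lat -7.18333°.
Cell spans 0.00833333° lon × 0.00416667° lat.
west -118.76667, east -118.75833.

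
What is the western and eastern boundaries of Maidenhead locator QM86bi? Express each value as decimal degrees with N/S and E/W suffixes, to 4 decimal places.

Field Q=16, M=12: +16·20° lon, +12·10° lat → SW at lon 140°, lat 30°.
Square 8, 6: +8·2° lon, +6·1° lat → SW at lon 156°, lat 36°.
Subsquare b=1, i=8: +1·0.0833333° lon, +8·0.0416667° lat → SW at lon 156.083°, lat 36.3333°.
Cell spans 0.0833333° lon × 0.0416667° lat.
west 156.0833° E, east 156.1667° E.

156.0833° E, 156.1667° E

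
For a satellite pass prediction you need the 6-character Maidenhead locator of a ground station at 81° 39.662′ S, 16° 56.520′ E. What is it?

Shift to the Maidenhead origin (180°W, 90°S): lon 196.9420, lat 8.3390.
Field: 196.9420/20 → 9 → J, 8.3390/10 → 0 → A; chars JA.
Square: 16.9420/2 → 8, 8.3390/1 → 8; chars 88.
Subsquare: 0.9420/0.0833333 → 11 → l, 0.3390/0.0416667 → 8 → i; chars li.

JA88li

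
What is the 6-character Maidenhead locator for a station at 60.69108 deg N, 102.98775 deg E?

Add 180° to longitude and 90° to latitude: 282.9878, 150.6911.
Field: lon ⌊282.9878/20⌋ = 14 → O; lat ⌊150.6911/10⌋ = 15 → P.
Square: lon ⌊2.9878/2⌋ = 1; lat ⌊0.6911/1⌋ = 0.
Subsquare: lon ⌊0.9878/0.0833333⌋ = 11 → l; lat ⌊0.6911/0.0416667⌋ = 16 → q.

OP10lq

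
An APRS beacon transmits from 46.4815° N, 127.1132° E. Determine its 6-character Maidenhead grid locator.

Offset from 180°W / 90°S: lon 307.1132°, lat 136.4815°.
Field: 307.1132/20 → 15 → P, 136.4815/10 → 13 → N; chars PN.
Square: 7.1132/2 → 3, 6.4815/1 → 6; chars 36.
Subsquare: 1.1132/0.0833333 → 13 → n, 0.4815/0.0416667 → 11 → l; chars nl.

PN36nl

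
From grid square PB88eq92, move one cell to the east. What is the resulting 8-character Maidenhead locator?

Longitude extended square 9; +1 → 10, wraps to 0, carry into subsquare.
Longitude subsquare e = 4; +1 → 5 = f.
The latitude characters are unchanged.

PB88fq02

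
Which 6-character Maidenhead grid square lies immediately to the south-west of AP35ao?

Longitude subsquare a = 0; −1 → -1, wraps to 23 = x, carry into square.
Longitude square 3; −1 → 2.
Latitude subsquare o = 14; −1 → 13 = n.

AP25xn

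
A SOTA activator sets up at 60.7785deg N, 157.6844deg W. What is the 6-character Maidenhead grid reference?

BP10ds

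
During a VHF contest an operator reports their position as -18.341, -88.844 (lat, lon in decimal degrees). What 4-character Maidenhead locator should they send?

Offset from 180°W / 90°S: lon 91.16°, lat 71.66°.
Field: lon ⌊91.16/20⌋ = 4 → E; lat ⌊71.66/10⌋ = 7 → H.
Square: lon ⌊11.16/2⌋ = 5; lat ⌊1.66/1⌋ = 1.

EH51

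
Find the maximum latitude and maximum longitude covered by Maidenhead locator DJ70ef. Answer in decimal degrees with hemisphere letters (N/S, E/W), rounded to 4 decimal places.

0.2500° N, 105.5833° W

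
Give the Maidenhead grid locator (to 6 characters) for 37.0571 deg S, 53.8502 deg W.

Offset from 180°W / 90°S: lon 126.1498°, lat 52.9429°.
Field: lon ⌊126.1498/20⌋ = 6 → G; lat ⌊52.9429/10⌋ = 5 → F.
Square: lon ⌊6.1498/2⌋ = 3; lat ⌊2.9429/1⌋ = 2.
Subsquare: lon ⌊0.1498/0.0833333⌋ = 1 → b; lat ⌊0.9429/0.0416667⌋ = 22 → w.

GF32bw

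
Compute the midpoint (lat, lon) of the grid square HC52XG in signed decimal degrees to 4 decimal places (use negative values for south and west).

Field H=7, C=2: +7·20° lon, +2·10° lat → SW at lon -40°, lat -70°.
Square 5, 2: +5·2° lon, +2·1° lat → SW at lon -30°, lat -68°.
Subsquare x=23, g=6: +23·0.0833333° lon, +6·0.0416667° lat → SW at lon -28.0833°, lat -67.75°.
Cell spans 0.0833333° lon × 0.0416667° lat. Centre is SW corner plus half of each.
latitude -67.7292, longitude -28.0417.

-67.7292, -28.0417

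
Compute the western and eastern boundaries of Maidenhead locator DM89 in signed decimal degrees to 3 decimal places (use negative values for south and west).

-104.000, -102.000

Field D=3, M=12: +3·20° lon, +12·10° lat → SW at lon -120°, lat 30°.
Square 8, 9: +8·2° lon, +9·1° lat → SW at lon -104°, lat 39°.
Cell spans 2° lon × 1° lat.
west -104.000, east -102.000.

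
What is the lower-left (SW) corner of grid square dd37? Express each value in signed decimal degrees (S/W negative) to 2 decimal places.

-53.00, -114.00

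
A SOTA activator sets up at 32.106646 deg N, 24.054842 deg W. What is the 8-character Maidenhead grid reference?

Add 180° to longitude and 90° to latitude: 155.94516, 122.10665.
Field: lon ⌊155.94516/20⌋ = 7 → H; lat ⌊122.10665/10⌋ = 12 → M.
Square: lon ⌊15.94516/2⌋ = 7; lat ⌊2.10665/1⌋ = 2.
Subsquare: lon ⌊1.94516/0.0833333⌋ = 23 → x; lat ⌊0.10665/0.0416667⌋ = 2 → c.
Extended square: lon ⌊0.02849/0.00833333⌋ = 3; lat ⌊0.02331/0.00416667⌋ = 5.

HM72xc35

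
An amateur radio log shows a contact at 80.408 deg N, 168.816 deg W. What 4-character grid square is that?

AR50

Shift to the Maidenhead origin (180°W, 90°S): lon 11.18, lat 170.41.
Field: 11.18/20 → 0 → A, 170.41/10 → 17 → R; chars AR.
Square: 11.18/2 → 5, 0.41/1 → 0; chars 50.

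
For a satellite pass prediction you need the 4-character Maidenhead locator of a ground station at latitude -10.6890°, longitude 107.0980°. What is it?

Shift to the Maidenhead origin (180°W, 90°S): lon 287.10, lat 79.31.
Field: lon ⌊287.10/20⌋ = 14 → O; lat ⌊79.31/10⌋ = 7 → H.
Square: lon ⌊7.10/2⌋ = 3; lat ⌊9.31/1⌋ = 9.

OH39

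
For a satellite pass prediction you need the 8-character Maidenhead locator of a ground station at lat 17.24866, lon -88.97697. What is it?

EK57mf29

Offset from 180°W / 90°S: lon 91.02303°, lat 107.24866°.
Field: lon ⌊91.02303/20⌋ = 4 → E; lat ⌊107.24866/10⌋ = 10 → K.
Square: lon ⌊11.02303/2⌋ = 5; lat ⌊7.24866/1⌋ = 7.
Subsquare: lon ⌊1.02303/0.0833333⌋ = 12 → m; lat ⌊0.24866/0.0416667⌋ = 5 → f.
Extended square: lon ⌊0.02303/0.00833333⌋ = 2; lat ⌊0.04033/0.00416667⌋ = 9.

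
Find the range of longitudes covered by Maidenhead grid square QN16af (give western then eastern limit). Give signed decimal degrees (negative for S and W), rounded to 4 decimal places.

142.0000, 142.0833

Field Q=16, N=13: +16·20° lon, +13·10° lat → SW at lon 140°, lat 40°.
Square 1, 6: +1·2° lon, +6·1° lat → SW at lon 142°, lat 46°.
Subsquare a=0, f=5: +0·0.0833333° lon, +5·0.0416667° lat → SW at lon 142°, lat 46.2083°.
Cell spans 0.0833333° lon × 0.0416667° lat.
west 142.0000, east 142.0833.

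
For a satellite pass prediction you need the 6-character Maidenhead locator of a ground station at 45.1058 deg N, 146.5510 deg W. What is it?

BN65rc

Shift to the Maidenhead origin (180°W, 90°S): lon 33.4490, lat 135.1058.
Field: 33.4490/20 → 1 → B, 135.1058/10 → 13 → N; chars BN.
Square: 13.4490/2 → 6, 5.1058/1 → 5; chars 65.
Subsquare: 1.4490/0.0833333 → 17 → r, 0.1058/0.0416667 → 2 → c; chars rc.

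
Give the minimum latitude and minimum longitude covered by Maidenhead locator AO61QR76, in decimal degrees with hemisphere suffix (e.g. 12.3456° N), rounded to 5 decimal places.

Field A=0, O=14: +0·20° lon, +14·10° lat → SW at lon -180°, lat 50°.
Square 6, 1: +6·2° lon, +1·1° lat → SW at lon -168°, lat 51°.
Subsquare q=16, r=17: +16·0.0833333° lon, +17·0.0416667° lat → SW at lon -166.667°, lat 51.7083°.
Extended square 7, 6: +7·0.00833333° lon, +6·0.00416667° lat → SW at lon -166.608°, lat 51.7333°.
latitude 51.73333° N, longitude 166.60833° W.

51.73333° N, 166.60833° W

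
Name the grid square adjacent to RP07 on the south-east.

Longitude square 0; +1 → 1.
Latitude square 7; −1 → 6.

RP16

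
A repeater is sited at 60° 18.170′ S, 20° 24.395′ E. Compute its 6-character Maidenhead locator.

Add 180° to longitude and 90° to latitude: 200.4066, 29.6972.
Field: 200.4066/20 → 10 → K, 29.6972/10 → 2 → C; chars KC.
Square: 0.4066/2 → 0, 9.6972/1 → 9; chars 09.
Subsquare: 0.4066/0.0833333 → 4 → e, 0.6972/0.0416667 → 16 → q; chars eq.

KC09eq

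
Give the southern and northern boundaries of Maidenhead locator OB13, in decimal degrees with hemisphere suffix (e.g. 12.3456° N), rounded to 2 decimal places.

77.00° S, 76.00° S

Field O=14, B=1: +14·20° lon, +1·10° lat → SW at lon 100°, lat -80°.
Square 1, 3: +1·2° lon, +3·1° lat → SW at lon 102°, lat -77°.
Cell spans 2° lon × 1° lat.
south 77.00° S, north 76.00° S.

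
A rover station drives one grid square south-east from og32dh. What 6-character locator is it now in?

Longitude subsquare d = 3; +1 → 4 = e.
Latitude subsquare h = 7; −1 → 6 = g.

OG32eg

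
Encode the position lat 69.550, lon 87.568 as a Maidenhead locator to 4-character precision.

Add 180° to longitude and 90° to latitude: 267.57, 159.55.
Field: lon ⌊267.57/20⌋ = 13 → N; lat ⌊159.55/10⌋ = 15 → P.
Square: lon ⌊7.57/2⌋ = 3; lat ⌊9.55/1⌋ = 9.

NP39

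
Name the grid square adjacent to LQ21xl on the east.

Longitude subsquare x = 23; +1 → 24, wraps to 0 = a, carry into square.
Longitude square 2; +1 → 3.
The latitude characters are unchanged.

LQ31al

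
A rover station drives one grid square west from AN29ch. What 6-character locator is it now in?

Longitude subsquare c = 2; −1 → 1 = b.
The latitude characters are unchanged.

AN29bh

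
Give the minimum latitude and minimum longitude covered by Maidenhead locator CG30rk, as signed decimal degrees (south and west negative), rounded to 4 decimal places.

Field C=2, G=6: +2·20° lon, +6·10° lat → SW at lon -140°, lat -30°.
Square 3, 0: +3·2° lon, +0·1° lat → SW at lon -134°, lat -30°.
Subsquare r=17, k=10: +17·0.0833333° lon, +10·0.0416667° lat → SW at lon -132.583°, lat -29.5833°.
latitude -29.5833, longitude -132.5833.

-29.5833, -132.5833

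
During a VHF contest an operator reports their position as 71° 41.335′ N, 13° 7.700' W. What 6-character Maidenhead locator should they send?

IQ31kq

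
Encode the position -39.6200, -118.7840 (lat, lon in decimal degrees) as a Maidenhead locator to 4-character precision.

DF00

Offset from 180°W / 90°S: lon 61.22°, lat 50.38°.
Field: lon ⌊61.22/20⌋ = 3 → D; lat ⌊50.38/10⌋ = 5 → F.
Square: lon ⌊1.22/2⌋ = 0; lat ⌊0.38/1⌋ = 0.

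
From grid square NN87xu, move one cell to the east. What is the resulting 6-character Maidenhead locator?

Longitude subsquare x = 23; +1 → 24, wraps to 0 = a, carry into square.
Longitude square 8; +1 → 9.
The latitude characters are unchanged.

NN97au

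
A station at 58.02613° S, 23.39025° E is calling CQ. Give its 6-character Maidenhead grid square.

KD11qx

Shift to the Maidenhead origin (180°W, 90°S): lon 203.3903, lat 31.9739.
Field: lon ⌊203.3903/20⌋ = 10 → K; lat ⌊31.9739/10⌋ = 3 → D.
Square: lon ⌊3.3903/2⌋ = 1; lat ⌊1.9739/1⌋ = 1.
Subsquare: lon ⌊1.3903/0.0833333⌋ = 16 → q; lat ⌊0.9739/0.0416667⌋ = 23 → x.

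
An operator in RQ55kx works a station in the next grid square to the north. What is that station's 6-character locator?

RQ56ka

Latitude subsquare x = 23; +1 → 24, wraps to 0 = a, carry into square.
Latitude square 5; +1 → 6.
The longitude characters are unchanged.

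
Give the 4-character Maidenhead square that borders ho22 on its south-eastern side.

HO31

Longitude square 2; +1 → 3.
Latitude square 2; −1 → 1.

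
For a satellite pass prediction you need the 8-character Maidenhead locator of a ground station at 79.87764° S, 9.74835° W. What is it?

IB50dc09

Shift to the Maidenhead origin (180°W, 90°S): lon 170.25165, lat 10.12236.
Field: lon ⌊170.25165/20⌋ = 8 → I; lat ⌊10.12236/10⌋ = 1 → B.
Square: lon ⌊10.25165/2⌋ = 5; lat ⌊0.12236/1⌋ = 0.
Subsquare: lon ⌊0.25165/0.0833333⌋ = 3 → d; lat ⌊0.12236/0.0416667⌋ = 2 → c.
Extended square: lon ⌊0.00165/0.00833333⌋ = 0; lat ⌊0.03903/0.00416667⌋ = 9.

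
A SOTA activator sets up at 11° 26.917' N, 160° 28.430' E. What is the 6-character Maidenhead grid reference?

RK01fk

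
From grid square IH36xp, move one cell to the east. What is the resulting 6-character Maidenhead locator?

IH46ap

Longitude subsquare x = 23; +1 → 24, wraps to 0 = a, carry into square.
Longitude square 3; +1 → 4.
The latitude characters are unchanged.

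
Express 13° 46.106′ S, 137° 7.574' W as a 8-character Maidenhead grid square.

Shift to the Maidenhead origin (180°W, 90°S): lon 42.87377, lat 76.23157.
Field: 42.87377/20 → 2 → C, 76.23157/10 → 7 → H; chars CH.
Square: 2.87377/2 → 1, 6.23157/1 → 6; chars 16.
Subsquare: 0.87377/0.0833333 → 10 → k, 0.23157/0.0416667 → 5 → f; chars kf.
Extended square: 0.04043/0.00833333 → 4, 0.02323/0.00416667 → 5; chars 45.

CH16kf45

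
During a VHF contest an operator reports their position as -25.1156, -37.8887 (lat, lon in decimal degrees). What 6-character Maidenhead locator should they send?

Shift to the Maidenhead origin (180°W, 90°S): lon 142.1113, lat 64.8844.
Field: 142.1113/20 → 7 → H, 64.8844/10 → 6 → G; chars HG.
Square: 2.1113/2 → 1, 4.8844/1 → 4; chars 14.
Subsquare: 0.1113/0.0833333 → 1 → b, 0.8844/0.0416667 → 21 → v; chars bv.

HG14bv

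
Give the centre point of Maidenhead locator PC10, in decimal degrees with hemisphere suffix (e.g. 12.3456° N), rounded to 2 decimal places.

69.50° S, 123.00° E

Field P=15, C=2: +15·20° lon, +2·10° lat → SW at lon 120°, lat -70°.
Square 1, 0: +1·2° lon, +0·1° lat → SW at lon 122°, lat -70°.
Cell spans 2° lon × 1° lat. Centre is SW corner plus half of each.
latitude 69.50° S, longitude 123.00° E.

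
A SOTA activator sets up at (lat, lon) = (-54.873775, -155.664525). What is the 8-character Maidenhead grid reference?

BD25ed00

Shift to the Maidenhead origin (180°W, 90°S): lon 24.33548, lat 35.12622.
Field: 24.33548/20 → 1 → B, 35.12622/10 → 3 → D; chars BD.
Square: 4.33548/2 → 2, 5.12622/1 → 5; chars 25.
Subsquare: 0.33548/0.0833333 → 4 → e, 0.12622/0.0416667 → 3 → d; chars ed.
Extended square: 0.00214/0.00833333 → 0, 0.00122/0.00416667 → 0; chars 00.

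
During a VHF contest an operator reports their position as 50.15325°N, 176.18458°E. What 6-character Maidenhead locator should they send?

RO80cd

Shift to the Maidenhead origin (180°W, 90°S): lon 356.1846, lat 140.1533.
Field: lon ⌊356.1846/20⌋ = 17 → R; lat ⌊140.1533/10⌋ = 14 → O.
Square: lon ⌊16.1846/2⌋ = 8; lat ⌊0.1533/1⌋ = 0.
Subsquare: lon ⌊0.1846/0.0833333⌋ = 2 → c; lat ⌊0.1533/0.0416667⌋ = 3 → d.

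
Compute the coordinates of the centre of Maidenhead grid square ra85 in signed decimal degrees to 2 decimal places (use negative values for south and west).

Field R=17, A=0: +17·20° lon, +0·10° lat → SW at lon 160°, lat -90°.
Square 8, 5: +8·2° lon, +5·1° lat → SW at lon 176°, lat -85°.
Cell spans 2° lon × 1° lat. Centre is SW corner plus half of each.
latitude -84.50, longitude 177.00.

-84.50, 177.00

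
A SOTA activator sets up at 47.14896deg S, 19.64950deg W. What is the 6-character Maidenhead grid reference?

IE02eu

Add 180° to longitude and 90° to latitude: 160.3505, 42.8510.
Field: lon ⌊160.3505/20⌋ = 8 → I; lat ⌊42.8510/10⌋ = 4 → E.
Square: lon ⌊0.3505/2⌋ = 0; lat ⌊2.8510/1⌋ = 2.
Subsquare: lon ⌊0.3505/0.0833333⌋ = 4 → e; lat ⌊0.8510/0.0416667⌋ = 20 → u.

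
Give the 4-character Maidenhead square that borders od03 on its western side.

ND93

Longitude square 0; −1 → -1, wraps to 9, carry into field.
Longitude field O = 14; −1 → 13 = N.
The latitude characters are unchanged.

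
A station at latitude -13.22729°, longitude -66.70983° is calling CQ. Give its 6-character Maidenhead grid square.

Offset from 180°W / 90°S: lon 113.2902°, lat 76.7727°.
Field (20°×10°, letters A–R): lon ⌊113.2902/20⌋ = 5 → F; lat ⌊76.7727/10⌋ = 7 → H.
Square (2°×1°, digits 0–9): lon ⌊13.2902/2⌋ = 6; lat ⌊6.7727/1⌋ = 6.
Subsquare (5′×2.5′, letters a–x): lon ⌊1.2902/0.0833333⌋ = 15 → p; lat ⌊0.7727/0.0416667⌋ = 18 → s.

FH66ps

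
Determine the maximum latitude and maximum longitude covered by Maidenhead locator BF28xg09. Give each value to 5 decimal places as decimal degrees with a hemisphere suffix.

31.70833° S, 154.07500° W

Field B=1, F=5: +1·20° lon, +5·10° lat → SW at lon -160°, lat -40°.
Square 2, 8: +2·2° lon, +8·1° lat → SW at lon -156°, lat -32°.
Subsquare x=23, g=6: +23·0.0833333° lon, +6·0.0416667° lat → SW at lon -154.083°, lat -31.75°.
Extended square 0, 9: +0·0.00833333° lon, +9·0.00416667° lat → SW at lon -154.083°, lat -31.7125°.
Cell spans 0.00833333° lon × 0.00416667° lat. NE corner is SW corner plus one full cell.
latitude 31.70833° S, longitude 154.07500° W.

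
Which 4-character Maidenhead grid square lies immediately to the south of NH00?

NG09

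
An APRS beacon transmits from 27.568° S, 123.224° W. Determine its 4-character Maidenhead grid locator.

Offset from 180°W / 90°S: lon 56.78°, lat 62.43°.
Field (20°×10°, letters A–R): lon ⌊56.78/20⌋ = 2 → C; lat ⌊62.43/10⌋ = 6 → G.
Square (2°×1°, digits 0–9): lon ⌊16.78/2⌋ = 8; lat ⌊2.43/1⌋ = 2.

CG82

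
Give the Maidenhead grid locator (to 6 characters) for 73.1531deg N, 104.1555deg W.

Add 180° to longitude and 90° to latitude: 75.8445, 163.1531.
Field (20°×10°, letters A–R): lon ⌊75.8445/20⌋ = 3 → D; lat ⌊163.1531/10⌋ = 16 → Q.
Square (2°×1°, digits 0–9): lon ⌊15.8445/2⌋ = 7; lat ⌊3.1531/1⌋ = 3.
Subsquare (5′×2.5′, letters a–x): lon ⌊1.8445/0.0833333⌋ = 22 → w; lat ⌊0.1531/0.0416667⌋ = 3 → d.

DQ73wd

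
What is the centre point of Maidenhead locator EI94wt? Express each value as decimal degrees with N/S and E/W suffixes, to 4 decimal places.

Field E=4, I=8: +4·20° lon, +8·10° lat → SW at lon -100°, lat -10°.
Square 9, 4: +9·2° lon, +4·1° lat → SW at lon -82°, lat -6°.
Subsquare w=22, t=19: +22·0.0833333° lon, +19·0.0416667° lat → SW at lon -80.1667°, lat -5.20833°.
Cell spans 0.0833333° lon × 0.0416667° lat. Centre is SW corner plus half of each.
latitude 5.1875° S, longitude 80.1250° W.

5.1875° S, 80.1250° W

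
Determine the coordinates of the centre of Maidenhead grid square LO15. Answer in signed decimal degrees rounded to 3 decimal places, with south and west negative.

Field L=11, O=14: +11·20° lon, +14·10° lat → SW at lon 40°, lat 50°.
Square 1, 5: +1·2° lon, +5·1° lat → SW at lon 42°, lat 55°.
Cell spans 2° lon × 1° lat. Centre is SW corner plus half of each.
latitude 55.500, longitude 43.000.

55.500, 43.000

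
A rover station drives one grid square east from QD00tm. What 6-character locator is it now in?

Longitude subsquare t = 19; +1 → 20 = u.
The latitude characters are unchanged.

QD00um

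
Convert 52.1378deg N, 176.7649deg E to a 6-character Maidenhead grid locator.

RO82jd

Shift to the Maidenhead origin (180°W, 90°S): lon 356.7649, lat 142.1378.
Field: 356.7649/20 → 17 → R, 142.1378/10 → 14 → O; chars RO.
Square: 16.7649/2 → 8, 2.1378/1 → 2; chars 82.
Subsquare: 0.7649/0.0833333 → 9 → j, 0.1378/0.0416667 → 3 → d; chars jd.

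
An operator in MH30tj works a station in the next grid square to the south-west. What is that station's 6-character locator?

Longitude subsquare t = 19; −1 → 18 = s.
Latitude subsquare j = 9; −1 → 8 = i.

MH30si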